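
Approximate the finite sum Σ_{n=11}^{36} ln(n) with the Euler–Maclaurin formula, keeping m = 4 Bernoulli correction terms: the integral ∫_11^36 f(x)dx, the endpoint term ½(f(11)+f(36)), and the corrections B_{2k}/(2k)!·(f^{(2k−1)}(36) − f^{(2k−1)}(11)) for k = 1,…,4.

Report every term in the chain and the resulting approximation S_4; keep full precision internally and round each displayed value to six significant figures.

S_4 ≈ 80.6153

∫_11^36 ln(x) dx evaluates to 77.6298.
Boundary: ½(f(11) + f(36)) = ½(2.39790 + 3.58352) = 2.99071.
So far: 80.6205.
Order-1 term: 1/12 · (0.0277778 − 0.0909091) = -0.00526094.
Running total after k=1: 80.6153.
Order-2 term: −1/720 · (4.28669e-05 − 0.00150263) = 2.02745e-06.
Running total after k=2: 80.6153.
Order-3 term: 1/30240 · (3.96916e-07 − 0.000149021) = -4.91482e-09.
Running total after k=3: 80.6153.
Order-4 term: −1/1209600 · (9.18787e-09 − 3.69474e-05) = 3.05375e-11.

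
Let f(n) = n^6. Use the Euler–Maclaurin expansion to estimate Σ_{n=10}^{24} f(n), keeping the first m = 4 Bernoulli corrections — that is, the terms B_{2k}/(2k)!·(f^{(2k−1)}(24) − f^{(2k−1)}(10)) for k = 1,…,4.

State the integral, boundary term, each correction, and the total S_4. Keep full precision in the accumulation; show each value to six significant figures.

S_4 ≈ 7.53762e+08

∫_10^24 x^6 dx evaluates to 6.53782e+08.
½[f(10) + f(24)] = ½[1.00000e+06 + 1.91103e+08] = 9.60515e+07.
Integral + boundary = 7.49833e+08.
k=1: B_{2}/(2)! × [f^{(1)}(24) − f^{(1)}(10)] = 1/12 × (4.77757e+07 − 600000) = 3.93131e+06.
After k=1: 7.53764e+08.
k=2: B_{4}/(4)! × [f^{(3)}(24) − f^{(3)}(10)] = −1/720 × (1.65888e+06 − 120000) = -2137.33.
After k=2: 7.53762e+08.
k=3: B_{6}/(6)! × [f^{(5)}(24) − f^{(5)}(10)] = 1/30240 × (17280.0 − 7200.00) = 0.333333.
After k=3: 7.53762e+08.
k=4: B_{8}/(8)! × [f^{(7)}(24) − f^{(7)}(10)] = −1/1209600 × (0.00000 − 0.00000) = 0.00000.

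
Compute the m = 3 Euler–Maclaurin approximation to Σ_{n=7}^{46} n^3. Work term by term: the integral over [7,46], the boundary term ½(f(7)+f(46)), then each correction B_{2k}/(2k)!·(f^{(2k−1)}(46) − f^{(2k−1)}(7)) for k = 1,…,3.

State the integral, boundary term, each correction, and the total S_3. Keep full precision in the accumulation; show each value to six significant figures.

Integral: ∫_7^46 x^3 dx = 1.11876e+06.
Boundary: ½(f(7) + f(46)) = ½(343.000 + 97336.0) = 48839.5.
So far: 1.16760e+06.
Order-1 term: 1/12 · (6348.00 − 147.000) = 516.750.
Partial sum through k=1: 1.16812e+06.
Order-2 term: −1/720 · (6.00000 − 6.00000) = 0.00000.
Partial sum through k=2: 1.16812e+06.
Order-3 term: 1/30240 · (0.00000 − 0.00000) = 0.00000.

S_3 ≈ 1.16812e+06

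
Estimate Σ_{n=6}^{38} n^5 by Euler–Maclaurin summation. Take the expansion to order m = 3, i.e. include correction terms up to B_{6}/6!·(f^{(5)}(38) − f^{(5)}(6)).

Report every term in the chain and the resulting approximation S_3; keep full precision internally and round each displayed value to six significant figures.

S_3 ≈ 5.42305e+08

Integral: ∫_6^38 x^5 dx = 5.01815e+08.
½[f(6) + f(38)] = ½[7776.00 + 7.92352e+07] = 3.96215e+07.
Running total after boundary: 5.41436e+08.
Correction k=1: B_{2}/2! · (f^{(1)}(38) − f^{(1)}(6)) = 1/12 · (1.04257e+07 − 6480.00) = 868267.
Partial sum through k=1: 5.42305e+08.
Correction k=2: B_{4}/4! · (f^{(3)}(38) − f^{(3)}(6)) = −1/720 · (86640.0 − 2160.00) = -117.333.
Partial sum through k=2: 5.42305e+08.
Correction k=3: B_{6}/6! · (f^{(5)}(38) − f^{(5)}(6)) = 1/30240 · (120.000 − 120.000) = 0.00000.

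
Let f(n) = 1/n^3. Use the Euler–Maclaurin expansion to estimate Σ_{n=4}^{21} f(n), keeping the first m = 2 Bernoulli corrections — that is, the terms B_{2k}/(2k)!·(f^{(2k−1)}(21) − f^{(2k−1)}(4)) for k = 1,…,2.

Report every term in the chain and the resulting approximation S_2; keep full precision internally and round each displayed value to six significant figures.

Integral: ∫_4^21 1/x^3 dx = 0.0301162.
Endpoint term: (f(4) + f(21))/2 = (0.0156250 + 0.000107980)/2 = 0.00786649.
So far: 0.0379827.
k=1: B_{2}/(2)! × [f^{(1)}(21) − f^{(1)}(4)] = 1/12 × (-1.54257e-05 − (-0.0117188)) = 0.000975277.
Partial sum through k=1: 0.0389580.
k=2: B_{4}/(4)! × [f^{(3)}(21) − f^{(3)}(4)] = −1/720 × (-6.99577e-07 − (-0.0146484)) = -2.03441e-05.

S_2 ≈ 0.0389376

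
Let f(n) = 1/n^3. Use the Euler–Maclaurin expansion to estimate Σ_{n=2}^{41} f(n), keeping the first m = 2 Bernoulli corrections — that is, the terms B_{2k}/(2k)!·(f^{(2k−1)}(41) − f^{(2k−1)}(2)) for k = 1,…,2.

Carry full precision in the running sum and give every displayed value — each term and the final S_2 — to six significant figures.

S_2 ≈ 0.201533

∫_2^41 1/x^3 dx evaluates to 0.124703.
Endpoint term: (f(2) + f(41))/2 = (0.125000 + 1.45094e-05)/2 = 0.0625073.
So far: 0.187210.
Correction k=1: B_{2}/2! · (f^{(1)}(41) − f^{(1)}(2)) = 1/12 · (-1.06166e-06 − (-0.187500)) = 0.0156249.
After k=1: 0.202835.
Correction k=2: B_{4}/4! · (f^{(3)}(41) − f^{(3)}(2)) = −1/720 · (-1.26313e-08 − (-0.937500)) = -0.00130208.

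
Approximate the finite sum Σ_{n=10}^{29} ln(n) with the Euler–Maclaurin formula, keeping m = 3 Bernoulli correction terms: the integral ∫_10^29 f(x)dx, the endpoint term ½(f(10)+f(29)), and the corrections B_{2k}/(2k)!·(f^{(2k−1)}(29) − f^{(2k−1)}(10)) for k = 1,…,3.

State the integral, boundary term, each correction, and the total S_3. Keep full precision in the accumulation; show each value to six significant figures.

S_3 ≈ 58.4552

Integral: ∫_10^29 ln(x) dx = 55.6257.
Endpoint term: (f(10) + f(29))/2 = (2.30259 + 3.36730)/2 = 2.83494.
Running total after boundary: 58.4607.
Correction k=1: B_{2}/2! · (f^{(1)}(29) − f^{(1)}(10)) = 1/12 · (0.0344828 − 0.100000) = -0.00545977.
Running total after k=1: 58.4552.
Correction k=2: B_{4}/4! · (f^{(3)}(29) − f^{(3)}(10)) = −1/720 · (8.20042e-05 − 0.00200000) = 2.66388e-06.
Running total after k=2: 58.4552.
Correction k=3: B_{6}/6! · (f^{(5)}(29) − f^{(5)}(10)) = 1/30240 · (1.17010e-06 − 0.000240000) = -7.89781e-09.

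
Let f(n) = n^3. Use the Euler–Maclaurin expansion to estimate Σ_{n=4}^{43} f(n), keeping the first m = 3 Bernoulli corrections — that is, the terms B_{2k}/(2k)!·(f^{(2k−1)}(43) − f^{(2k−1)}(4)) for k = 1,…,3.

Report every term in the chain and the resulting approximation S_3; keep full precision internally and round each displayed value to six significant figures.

Integral: ∫_4^43 x^3 dx = 854636.
½[f(4) + f(43)] = ½[64.0000 + 79507.0] = 39785.5.
Running total after boundary: 894422.
k=1: B_{2}/(2)! × [f^{(1)}(43) − f^{(1)}(4)] = 1/12 × (5547.00 − 48.0000) = 458.250.
Running total after k=1: 894880.
k=2: B_{4}/(4)! × [f^{(3)}(43) − f^{(3)}(4)] = −1/720 × (6.00000 − 6.00000) = 0.00000.
Running total after k=2: 894880.
k=3: B_{6}/(6)! × [f^{(5)}(43) − f^{(5)}(4)] = 1/30240 × (0.00000 − 0.00000) = 0.00000.

S_3 ≈ 894880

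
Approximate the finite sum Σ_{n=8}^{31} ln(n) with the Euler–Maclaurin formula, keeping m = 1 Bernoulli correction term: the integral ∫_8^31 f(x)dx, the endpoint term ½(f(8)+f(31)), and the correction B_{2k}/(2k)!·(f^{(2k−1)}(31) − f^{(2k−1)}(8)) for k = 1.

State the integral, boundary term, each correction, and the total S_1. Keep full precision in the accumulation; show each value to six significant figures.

The integral term ∫_8^31 ln(x) dx = 66.8181.
½[f(8) + f(31)] = ½[2.07944 + 3.43399] = 2.75671.
Running total after boundary: 69.5748.
Correction k=1: B_{2}/2! · (f^{(1)}(31) − f^{(1)}(8)) = 1/12 · (0.0322581 − 0.125000) = -0.00772849.

S_1 ≈ 69.5671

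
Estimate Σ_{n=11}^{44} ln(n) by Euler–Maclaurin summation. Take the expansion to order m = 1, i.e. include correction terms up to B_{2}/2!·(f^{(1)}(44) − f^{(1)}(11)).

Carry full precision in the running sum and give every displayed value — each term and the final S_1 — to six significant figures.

S_1 ≈ 110.213

The integral term ∫_11^44 ln(x) dx = 107.127.
Endpoint term: (f(11) + f(44))/2 = (2.39790 + 3.78419)/2 = 3.09104.
Integral + boundary = 110.219.
k=1: B_{2}/(2)! × [f^{(1)}(44) − f^{(1)}(11)] = 1/12 × (0.0227273 − 0.0909091) = -0.00568182.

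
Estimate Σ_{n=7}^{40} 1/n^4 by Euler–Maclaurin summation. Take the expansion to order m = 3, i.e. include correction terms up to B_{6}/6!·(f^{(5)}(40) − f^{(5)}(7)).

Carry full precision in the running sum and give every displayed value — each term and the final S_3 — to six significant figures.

Integral: ∫_7^40 1/x^4 dx = 0.000966609.
Boundary: ½(f(7) + f(40)) = ½(0.000416493 + 3.90625e-07) = 0.000208442.
Integral + boundary = 0.00117505.
Correction k=1: B_{2}/2! · (f^{(1)}(40) − f^{(1)}(7)) = 1/12 · (-3.90625e-08 − (-0.000237996)) = 1.98298e-05.
Running total after k=1: 0.00119488.
Correction k=2: B_{4}/4! · (f^{(3)}(40) − f^{(3)}(7)) = −1/720 · (-7.32422e-10 − (-0.000145712)) = -2.02377e-07.
Running total after k=2: 0.00119468.
Correction k=3: B_{6}/6! · (f^{(5)}(40) − f^{(5)}(7)) = 1/30240 · (-2.56348e-11 − (-0.000166528)) = 5.50687e-09.

S_3 ≈ 0.00119468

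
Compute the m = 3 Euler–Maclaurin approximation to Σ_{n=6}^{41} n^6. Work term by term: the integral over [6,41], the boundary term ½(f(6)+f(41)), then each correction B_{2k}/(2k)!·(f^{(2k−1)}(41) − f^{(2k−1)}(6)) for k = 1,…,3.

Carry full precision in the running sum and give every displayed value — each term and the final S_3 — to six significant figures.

∫_6^41 x^6 dx evaluates to 2.78220e+10.
Boundary: ½(f(6) + f(41)) = ½(46656.0 + 4.75010e+09) = 2.37508e+09.
Running total after boundary: 3.01971e+10.
k=1: B_{2}/(2)! × [f^{(1)}(41) − f^{(1)}(6)] = 1/12 × (6.95137e+08 − 46656.0) = 5.79242e+07.
Partial sum through k=1: 3.02550e+10.
k=2: B_{4}/(4)! × [f^{(3)}(41) − f^{(3)}(6)] = −1/720 × (8.27052e+06 − 25920.0) = -11450.8.
Partial sum through k=2: 3.02550e+10.
k=3: B_{6}/(6)! × [f^{(5)}(41) − f^{(5)}(6)] = 1/30240 × (29520.0 − 4320.00) = 0.833333.

S_3 ≈ 3.02550e+10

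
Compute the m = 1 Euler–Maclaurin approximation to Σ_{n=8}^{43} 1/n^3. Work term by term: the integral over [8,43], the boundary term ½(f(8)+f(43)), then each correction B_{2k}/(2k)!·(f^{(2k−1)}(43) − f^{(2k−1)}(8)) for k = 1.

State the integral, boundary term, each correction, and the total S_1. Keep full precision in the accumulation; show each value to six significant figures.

S_1 ≈ 0.00858590

The integral term ∫_8^43 1/x^3 dx = 0.00754208.
Endpoint term: (f(8) + f(43))/2 = (0.00195312 + 1.25775e-05)/2 = 0.000982851.
Integral + boundary = 0.00852493.
Correction k=1: B_{2}/2! · (f^{(1)}(43) − f^{(1)}(8)) = 1/12 · (-8.77501e-07 − (-0.000732422)) = 6.09620e-05.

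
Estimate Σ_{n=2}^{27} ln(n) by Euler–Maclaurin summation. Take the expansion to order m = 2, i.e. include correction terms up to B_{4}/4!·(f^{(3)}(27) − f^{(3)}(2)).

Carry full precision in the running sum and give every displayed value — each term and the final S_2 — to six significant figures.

Integral: ∫_2^27 ln(x) dx = 62.6013.
Endpoint term: (f(2) + f(27))/2 = (0.693147 + 3.29584)/2 = 1.99449.
Running total after boundary: 64.5958.
Order-1 term: 1/12 · (0.0370370 − 0.500000) = -0.0385802.
Running total after k=1: 64.5572.
Order-2 term: −1/720 · (0.000101611 − 0.250000) = 0.000347081.

S_2 ≈ 64.5576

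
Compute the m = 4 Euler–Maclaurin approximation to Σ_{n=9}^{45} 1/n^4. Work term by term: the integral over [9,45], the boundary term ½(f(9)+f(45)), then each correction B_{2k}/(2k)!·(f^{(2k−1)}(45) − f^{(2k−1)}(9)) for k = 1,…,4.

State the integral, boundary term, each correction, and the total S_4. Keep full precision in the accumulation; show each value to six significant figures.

S_4 ≈ 0.000535528

The integral term ∫_9^45 1/x^4 dx = 0.000453589.
½[f(9) + f(45)] = ½[0.000152416 + 2.43865e-07] = 7.63298e-05.
Running total after boundary: 0.000529919.
Correction k=1: B_{2}/2! · (f^{(1)}(45) − f^{(1)}(9)) = 1/12 · (-2.16769e-08 − (-6.77404e-05)) = 5.64322e-06.
Running total after k=1: 0.000535562.
Correction k=2: B_{4}/4! · (f^{(3)}(45) − f^{(3)}(9)) = −1/720 · (-3.21139e-10 − (-2.50890e-05)) = -3.48454e-08.
Running total after k=2: 0.000535528.
Correction k=3: B_{6}/6! · (f^{(5)}(45) − f^{(5)}(9)) = 1/30240 · (-8.88089e-12 − (-1.73455e-05)) = 5.73594e-10.
Running total after k=3: 0.000535528.
Correction k=4: B_{8}/8! · (f^{(7)}(45) − f^{(7)}(9)) = −1/1209600 · (-3.94706e-13 − (-1.92728e-05)) = -1.59332e-11.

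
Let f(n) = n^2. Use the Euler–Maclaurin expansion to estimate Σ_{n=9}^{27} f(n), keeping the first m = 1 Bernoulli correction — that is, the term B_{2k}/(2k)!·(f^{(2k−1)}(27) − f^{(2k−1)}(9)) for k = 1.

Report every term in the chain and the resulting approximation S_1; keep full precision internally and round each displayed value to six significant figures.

The integral term ∫_9^27 x^2 dx = 6318.00.
Boundary: ½(f(9) + f(27)) = ½(81.0000 + 729.000) = 405.000.
Running total after boundary: 6723.00.
Order-1 term: 1/12 · (54.0000 − 18.0000) = 3.00000.

S_1 ≈ 6726.00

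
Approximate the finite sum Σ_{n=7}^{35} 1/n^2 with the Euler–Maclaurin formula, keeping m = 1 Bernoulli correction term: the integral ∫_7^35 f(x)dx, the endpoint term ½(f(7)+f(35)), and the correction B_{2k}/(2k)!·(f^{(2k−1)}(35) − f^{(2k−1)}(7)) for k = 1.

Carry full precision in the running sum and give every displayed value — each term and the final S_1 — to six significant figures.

S_1 ≈ 0.125380

∫_7^35 1/x^2 dx evaluates to 0.114286.
Boundary: ½(f(7) + f(35)) = ½(0.0204082 + 0.000816327) = 0.0106122.
Running total after boundary: 0.124898.
k=1: B_{2}/(2)! × [f^{(1)}(35) − f^{(1)}(7)] = 1/12 × (-4.66472e-05 − (-0.00583090)) = 0.000482021.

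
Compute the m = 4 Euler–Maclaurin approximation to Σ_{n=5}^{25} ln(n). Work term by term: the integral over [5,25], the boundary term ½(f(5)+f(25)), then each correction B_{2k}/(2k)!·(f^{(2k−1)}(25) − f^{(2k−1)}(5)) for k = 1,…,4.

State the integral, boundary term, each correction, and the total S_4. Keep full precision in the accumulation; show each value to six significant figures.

S_4 ≈ 54.8256

∫_5^25 ln(x) dx evaluates to 52.4247.
½[f(5) + f(25)] = ½[1.60944 + 3.21888] = 2.41416.
So far: 54.8389.
Order-1 term: 1/12 · (0.0400000 − 0.200000) = -0.0133333.
Partial sum through k=1: 54.8255.
Order-2 term: −1/720 · (0.000128000 − 0.0160000) = 2.20444e-05.
Partial sum through k=2: 54.8256.
Order-3 term: 1/30240 · (2.45760e-06 − 0.00768000) = -2.53887e-07.
Partial sum through k=3: 54.8256.
Order-4 term: −1/1209600 · (1.17965e-07 − 0.00921600) = 7.61895e-09.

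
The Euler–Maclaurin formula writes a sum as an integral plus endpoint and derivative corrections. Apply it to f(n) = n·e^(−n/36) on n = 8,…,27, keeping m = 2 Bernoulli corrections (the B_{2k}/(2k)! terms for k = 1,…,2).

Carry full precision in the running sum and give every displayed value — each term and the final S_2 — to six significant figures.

Integral: ∫_8^27 x·e^(−x/36) dx = 197.041.
½[f(8) + f(27)] = ½[6.40590 + 12.7539] = 9.57990.
Integral + boundary = 206.621.
k=1: B_{2}/(2)! × [f^{(1)}(27) − f^{(1)}(8)] = 1/12 × (0.118092 − 0.622796) = -0.0420587.
Running total after k=1: 206.579.
k=2: B_{4}/(4)! × [f^{(3)}(27) − f^{(3)}(8)] = −1/720 × (0.000820081 − 0.00171626) = 1.24469e-06.

S_2 ≈ 206.579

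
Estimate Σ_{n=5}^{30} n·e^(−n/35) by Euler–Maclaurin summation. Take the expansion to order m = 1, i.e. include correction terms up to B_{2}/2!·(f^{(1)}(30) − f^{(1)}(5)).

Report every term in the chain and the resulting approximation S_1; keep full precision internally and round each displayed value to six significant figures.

S_1 ≈ 256.657

Integral: ∫_5^30 x·e^(−x/35) dx = 248.181.
Endpoint term: (f(5) + f(30))/2 = (4.33439 + 12.7312)/2 = 8.53279.
Integral + boundary = 256.714.
Correction k=1: B_{2}/2! · (f^{(1)}(30) − f^{(1)}(5)) = 1/12 · (0.0606247 − 0.743038) = -0.0568678.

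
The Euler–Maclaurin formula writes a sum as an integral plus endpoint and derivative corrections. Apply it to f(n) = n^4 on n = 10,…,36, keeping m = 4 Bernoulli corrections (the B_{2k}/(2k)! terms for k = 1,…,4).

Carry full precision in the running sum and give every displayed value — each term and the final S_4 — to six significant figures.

Integral: ∫_10^36 x^4 dx = 1.20732e+07.
Endpoint term: (f(10) + f(36))/2 = (10000.0 + 1.67962e+06)/2 = 844808.
Running total after boundary: 1.29180e+07.
Order-1 term: 1/12 · (186624 − 4000.00) = 15218.7.
Partial sum through k=1: 1.29333e+07.
Order-2 term: −1/720 · (864.000 − 240.000) = -0.866667.
Partial sum through k=2: 1.29333e+07.
Order-3 term: 1/30240 · (0.00000 − 0.00000) = 0.00000.
Partial sum through k=3: 1.29333e+07.
Order-4 term: −1/1209600 · (0.00000 − 0.00000) = 0.00000.

S_4 ≈ 1.29333e+07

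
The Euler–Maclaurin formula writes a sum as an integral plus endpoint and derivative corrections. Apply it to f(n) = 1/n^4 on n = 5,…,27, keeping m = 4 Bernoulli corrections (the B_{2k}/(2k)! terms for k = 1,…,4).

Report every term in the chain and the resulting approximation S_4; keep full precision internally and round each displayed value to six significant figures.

Integral: ∫_5^27 1/x^4 dx = 0.00264973.
Endpoint term: (f(5) + f(27))/2 = (0.00160000 + 1.88168e-06)/2 = 0.000800941.
So far: 0.00345067.
k=1: B_{2}/(2)! × [f^{(1)}(27) − f^{(1)}(5)] = 1/12 × (-2.78767e-07 − (-0.00128000)) = 0.000106643.
Partial sum through k=1: 0.00355732.
k=2: B_{4}/(4)! × [f^{(3)}(27) − f^{(3)}(5)] = −1/720 × (-1.14719e-08 − (-0.00153600)) = -2.13332e-06.
Partial sum through k=2: 0.00355518.
k=3: B_{6}/(6)! × [f^{(5)}(27) − f^{(5)}(5)] = 1/30240 × (-8.81242e-10 − (-0.00344064)) = 1.13778e-07.
Partial sum through k=3: 0.00355530.
k=4: B_{8}/(8)! × [f^{(7)}(27) − f^{(7)}(5)] = −1/1209600 × (-1.08795e-10 − (-0.0123863)) = -1.02400e-08.

S_4 ≈ 0.00355529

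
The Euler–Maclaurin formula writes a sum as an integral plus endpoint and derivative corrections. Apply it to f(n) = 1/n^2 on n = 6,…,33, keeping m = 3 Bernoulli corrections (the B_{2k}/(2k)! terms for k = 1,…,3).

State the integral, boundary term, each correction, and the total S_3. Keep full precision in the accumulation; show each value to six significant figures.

The integral term ∫_6^33 1/x^2 dx = 0.136364.
Endpoint term: (f(6) + f(33))/2 = (0.0277778 + 0.000918274)/2 = 0.0143480.
So far: 0.150712.
Correction k=1: B_{2}/2! · (f^{(1)}(33) − f^{(1)}(6)) = 1/12 · (-5.56529e-05 − (-0.00925926)) = 0.000766967.
Running total after k=1: 0.151479.
Correction k=2: B_{4}/4! · (f^{(3)}(33) − f^{(3)}(6)) = −1/720 · (-6.13256e-07 − (-0.00308642)) = -4.28584e-06.
Running total after k=2: 0.151474.
Correction k=3: B_{6}/6! · (f^{(5)}(33) − f^{(5)}(6)) = 1/30240 · (-1.68941e-08 − (-0.00257202)) = 8.50529e-08.

S_3 ≈ 0.151474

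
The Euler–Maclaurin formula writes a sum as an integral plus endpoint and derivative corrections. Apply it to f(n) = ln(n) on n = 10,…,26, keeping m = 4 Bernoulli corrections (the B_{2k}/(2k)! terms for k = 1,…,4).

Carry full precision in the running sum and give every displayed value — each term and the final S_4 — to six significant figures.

The integral term ∫_10^26 ln(x) dx = 45.6847.
Boundary: ½(f(10) + f(26)) = ½(2.30259 + 3.25810) = 2.78034.
Integral + boundary = 48.4650.
k=1: B_{2}/(2)! × [f^{(1)}(26) − f^{(1)}(10)] = 1/12 × (0.0384615 − 0.100000) = -0.00512821.
Partial sum through k=1: 48.4599.
k=2: B_{4}/(4)! × [f^{(3)}(26) − f^{(3)}(10)] = −1/720 × (0.000113792 − 0.00200000) = 2.61973e-06.
Partial sum through k=2: 48.4599.
k=3: B_{6}/(6)! × [f^{(5)}(26) − f^{(5)}(10)] = 1/30240 × (2.01997e-06 − 0.000240000) = -7.86971e-09.
Partial sum through k=3: 48.4599.
k=4: B_{8}/(8)! × [f^{(7)}(26) − f^{(7)}(10)] = −1/1209600 × (8.96436e-08 − 7.20000e-05) = 5.94497e-11.

S_4 ≈ 48.4599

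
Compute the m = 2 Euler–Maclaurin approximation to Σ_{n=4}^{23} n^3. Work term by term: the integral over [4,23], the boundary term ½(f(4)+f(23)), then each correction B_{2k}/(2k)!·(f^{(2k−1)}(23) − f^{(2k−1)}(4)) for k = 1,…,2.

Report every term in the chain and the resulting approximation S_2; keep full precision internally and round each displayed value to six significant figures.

S_2 ≈ 76140.0

∫_4^23 x^3 dx evaluates to 69896.2.
½[f(4) + f(23)] = ½[64.0000 + 12167.0] = 6115.50.
Integral + boundary = 76011.8.
Order-1 term: 1/12 · (1587.00 − 48.0000) = 128.250.
Partial sum through k=1: 76140.0.
Order-2 term: −1/720 · (6.00000 − 6.00000) = 0.00000.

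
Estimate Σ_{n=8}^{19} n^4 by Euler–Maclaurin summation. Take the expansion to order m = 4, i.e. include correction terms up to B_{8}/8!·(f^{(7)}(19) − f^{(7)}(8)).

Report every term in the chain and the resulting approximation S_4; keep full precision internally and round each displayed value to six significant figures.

S_4 ≈ 557990

Integral: ∫_8^19 x^4 dx = 488666.
½[f(8) + f(19)] = ½[4096.00 + 130321] = 67208.5.
Running total after boundary: 555875.
Order-1 term: 1/12 · (27436.0 − 2048.00) = 2115.67.
After k=1: 557990.
Order-2 term: −1/720 · (456.000 − 192.000) = -0.366667.
After k=2: 557990.
Order-3 term: 1/30240 · (0.00000 − 0.00000) = 0.00000.
After k=3: 557990.
Order-4 term: −1/1209600 · (0.00000 − 0.00000) = 0.00000.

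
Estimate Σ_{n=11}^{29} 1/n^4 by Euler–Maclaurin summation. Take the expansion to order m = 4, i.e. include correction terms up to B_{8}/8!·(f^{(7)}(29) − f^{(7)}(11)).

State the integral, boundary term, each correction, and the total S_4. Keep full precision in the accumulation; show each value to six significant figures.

∫_11^29 1/x^4 dx evaluates to 0.000236771.
Endpoint term: (f(11) + f(29))/2 = (6.83013e-05 + 1.41387e-06)/2 = 3.48576e-05.
Running total after boundary: 0.000271629.
Correction k=1: B_{2}/2! · (f^{(1)}(29) − f^{(1)}(11)) = 1/12 · (-1.95016e-07 − (-2.48369e-05)) = 2.05349e-06.
Running total after k=1: 0.000273682.
Correction k=2: B_{4}/4! · (f^{(3)}(29) − f^{(3)}(11)) = −1/720 · (-6.95657e-09 − (-6.15790e-06)) = -8.54297e-09.
Running total after k=2: 0.000273673.
Correction k=3: B_{6}/6! · (f^{(5)}(29) − f^{(5)}(11)) = 1/30240 · (-4.63220e-10 − (-2.84994e-06)) = 9.42286e-11.
Running total after k=3: 0.000273674.
Correction k=4: B_{8}/8! · (f^{(7)}(29) − f^{(7)}(11)) = −1/1209600 · (-4.95717e-11 − (-2.11979e-06)) = -1.75243e-12.

S_4 ≈ 0.000273674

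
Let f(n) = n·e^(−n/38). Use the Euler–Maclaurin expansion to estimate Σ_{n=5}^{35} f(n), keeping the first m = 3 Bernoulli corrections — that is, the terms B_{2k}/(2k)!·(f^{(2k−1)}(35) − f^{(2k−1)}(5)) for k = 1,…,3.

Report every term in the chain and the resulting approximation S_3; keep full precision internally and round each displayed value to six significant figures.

The integral term ∫_5^35 x·e^(−x/38) dx = 328.215.
Boundary: ½(f(5) + f(35)) = ½(4.38355 + 13.9335) = 9.15852.
Integral + boundary = 337.374.
Order-1 term: 1/12 · (0.0314289 − 0.761353) = -0.0608270.
Partial sum through k=1: 337.313.
Order-2 term: −1/720 · (0.000573150 − 0.00174153) = 1.62275e-06.
Partial sum through k=2: 337.313.
Order-3 term: 1/30240 · (7.78764e-07 − 2.04696e-06) = -4.19378e-11.

S_3 ≈ 337.313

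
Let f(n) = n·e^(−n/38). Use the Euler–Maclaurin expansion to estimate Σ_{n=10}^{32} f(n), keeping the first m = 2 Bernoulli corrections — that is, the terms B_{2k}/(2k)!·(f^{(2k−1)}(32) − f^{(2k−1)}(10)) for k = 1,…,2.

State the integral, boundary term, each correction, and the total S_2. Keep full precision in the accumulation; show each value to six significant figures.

S_2 ≈ 266.723

Integral: ∫_10^32 x·e^(−x/38) dx = 256.029.
Boundary: ½(f(10) + f(32)) = ½(7.68621 + 13.7857) = 10.7359.
Running total after boundary: 266.765.
Order-1 term: 1/12 · (0.0680215 − 0.566352) = -0.0415275.
After k=1: 266.723.
Order-2 term: −1/720 · (0.000643786 − 0.00145678) = 1.12916e-06.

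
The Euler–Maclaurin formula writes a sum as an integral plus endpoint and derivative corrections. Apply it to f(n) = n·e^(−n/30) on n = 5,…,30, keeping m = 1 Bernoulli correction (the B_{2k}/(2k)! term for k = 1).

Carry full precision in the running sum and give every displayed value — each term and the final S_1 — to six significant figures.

Integral: ∫_5^30 x·e^(−x/30) dx = 226.623.
Boundary: ½(f(5) + f(30)) = ½(4.23241 + 11.0364) = 7.63440.
So far: 234.257.
k=1: B_{2}/(2)! × [f^{(1)}(30) − f^{(1)}(5)] = 1/12 × (0.00000 − 0.705401) = -0.0587835.

S_1 ≈ 234.198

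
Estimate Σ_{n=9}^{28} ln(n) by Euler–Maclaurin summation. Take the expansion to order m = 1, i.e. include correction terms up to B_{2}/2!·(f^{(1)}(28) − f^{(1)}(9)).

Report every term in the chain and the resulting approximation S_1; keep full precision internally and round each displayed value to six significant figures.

∫_9^28 ln(x) dx evaluates to 54.5267.
½[f(9) + f(28)] = ½[2.19722 + 3.33220] = 2.76471.
So far: 57.2914.
Correction k=1: B_{2}/2! · (f^{(1)}(28) − f^{(1)}(9)) = 1/12 · (0.0357143 − 0.111111) = -0.00628307.

S_1 ≈ 57.2851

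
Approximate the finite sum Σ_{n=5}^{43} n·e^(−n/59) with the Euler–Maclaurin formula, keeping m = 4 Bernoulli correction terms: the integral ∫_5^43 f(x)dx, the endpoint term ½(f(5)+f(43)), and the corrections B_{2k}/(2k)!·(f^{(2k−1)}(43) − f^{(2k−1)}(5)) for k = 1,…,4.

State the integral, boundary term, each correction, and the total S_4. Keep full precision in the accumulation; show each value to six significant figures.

Integral: ∫_5^43 x·e^(−x/59) dx = 565.613.
Boundary: ½(f(5) + f(43)) = ½(4.59373 + 20.7467) = 12.6702.
So far: 578.283.
Correction k=1: B_{2}/2! · (f^{(1)}(43) − f^{(1)}(5)) = 1/12 · (0.130842 − 0.840886) = -0.0591703.
After k=1: 578.224.
Correction k=2: B_{4}/4! · (f^{(3)}(43) − f^{(3)}(5)) = −1/720 · (0.000314796 − 0.000769428) = 6.31433e-07.
After k=2: 578.224.
Correction k=3: B_{6}/6! · (f^{(5)}(43) − f^{(5)}(5)) = 1/30240 · (1.70067e-07 − 3.72678e-07) = -6.70008e-12.
After k=3: 578.224.
Correction k=4: B_{8}/8! · (f^{(7)}(43) − f^{(7)}(5)) = −1/1209600 · (7.17328e-11 − 1.50623e-10) = 6.52201e-17.

S_4 ≈ 578.224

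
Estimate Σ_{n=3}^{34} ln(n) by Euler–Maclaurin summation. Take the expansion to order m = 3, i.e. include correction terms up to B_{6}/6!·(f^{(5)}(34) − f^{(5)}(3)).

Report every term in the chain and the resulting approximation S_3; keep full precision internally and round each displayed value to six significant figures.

The integral term ∫_3^34 ln(x) dx = 85.6004.
Boundary: ½(f(3) + f(34)) = ½(1.09861 + 3.52636) = 2.31249.
Integral + boundary = 87.9129.
Order-1 term: 1/12 · (0.0294118 − 0.333333) = -0.0253268.
Partial sum through k=1: 87.8876.
Order-2 term: −1/720 · (5.08854e-05 − 0.0740741) = 0.000102810.
Partial sum through k=2: 87.8877.
Order-3 term: 1/30240 · (5.28222e-07 − 0.0987654) = -3.26604e-06.

S_3 ≈ 87.8877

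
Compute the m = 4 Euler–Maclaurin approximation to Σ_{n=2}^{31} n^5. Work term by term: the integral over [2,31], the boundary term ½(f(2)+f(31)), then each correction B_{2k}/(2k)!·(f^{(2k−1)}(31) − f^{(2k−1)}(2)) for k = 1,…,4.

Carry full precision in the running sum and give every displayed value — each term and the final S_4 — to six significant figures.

S_4 ≈ 1.62617e+08

Integral: ∫_2^31 x^5 dx = 1.47917e+08.
Boundary: ½(f(2) + f(31)) = ½(32.0000 + 2.86292e+07) = 1.43146e+07.
Integral + boundary = 1.62232e+08.
Correction k=1: B_{2}/2! · (f^{(1)}(31) − f^{(1)}(2)) = 1/12 · (4.61760e+06 − 80.0000) = 384794.
Running total after k=1: 1.62617e+08.
Correction k=2: B_{4}/4! · (f^{(3)}(31) − f^{(3)}(2)) = −1/720 · (57660.0 − 240.000) = -79.7500.
Running total after k=2: 1.62617e+08.
Correction k=3: B_{6}/6! · (f^{(5)}(31) − f^{(5)}(2)) = 1/30240 · (120.000 − 120.000) = 0.00000.
Running total after k=3: 1.62617e+08.
Correction k=4: B_{8}/8! · (f^{(7)}(31) − f^{(7)}(2)) = −1/1209600 · (0.00000 − 0.00000) = 0.00000.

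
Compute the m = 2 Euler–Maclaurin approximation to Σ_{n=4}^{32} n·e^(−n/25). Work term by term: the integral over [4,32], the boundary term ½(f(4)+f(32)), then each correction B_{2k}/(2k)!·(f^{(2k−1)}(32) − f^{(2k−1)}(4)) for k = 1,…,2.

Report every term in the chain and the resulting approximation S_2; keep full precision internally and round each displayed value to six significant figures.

∫_4^32 x·e^(−x/25) dx evaluates to 221.601.
Endpoint term: (f(4) + f(32))/2 = (3.40858 + 8.89719)/2 = 6.15288.
So far: 227.754.
Order-1 term: 1/12 · (-0.0778504 − 0.715801) = -0.0661376.
Partial sum through k=1: 227.688.
Order-2 term: −1/720 · (0.000765159 − 0.00387214) = 4.31525e-06.

S_2 ≈ 227.688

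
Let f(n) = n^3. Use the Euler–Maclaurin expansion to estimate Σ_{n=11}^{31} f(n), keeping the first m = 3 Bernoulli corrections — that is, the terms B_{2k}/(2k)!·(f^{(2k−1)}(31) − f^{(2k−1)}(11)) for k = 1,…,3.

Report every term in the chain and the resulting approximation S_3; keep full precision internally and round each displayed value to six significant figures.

∫_11^31 x^3 dx evaluates to 227220.
Endpoint term: (f(11) + f(31))/2 = (1331.00 + 29791.0)/2 = 15561.0.
So far: 242781.
k=1: B_{2}/(2)! × [f^{(1)}(31) − f^{(1)}(11)] = 1/12 × (2883.00 − 363.000) = 210.000.
Partial sum through k=1: 242991.
k=2: B_{4}/(4)! × [f^{(3)}(31) − f^{(3)}(11)] = −1/720 × (6.00000 − 6.00000) = 0.00000.
Partial sum through k=2: 242991.
k=3: B_{6}/(6)! × [f^{(5)}(31) − f^{(5)}(11)] = 1/30240 × (0.00000 − 0.00000) = 0.00000.

S_3 ≈ 242991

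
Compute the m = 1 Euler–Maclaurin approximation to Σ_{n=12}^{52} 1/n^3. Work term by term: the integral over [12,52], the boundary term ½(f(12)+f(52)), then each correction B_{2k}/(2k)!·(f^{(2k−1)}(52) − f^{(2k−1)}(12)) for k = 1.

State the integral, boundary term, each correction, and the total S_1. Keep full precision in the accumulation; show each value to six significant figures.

∫_12^52 1/x^3 dx evaluates to 0.00328731.
Endpoint term: (f(12) + f(52))/2 = (0.000578704 + 7.11197e-06)/2 = 0.000292908.
So far: 0.00358022.
Order-1 term: 1/12 · (-4.10306e-07 − (-0.000144676)) = 1.20221e-05.

S_1 ≈ 0.00359224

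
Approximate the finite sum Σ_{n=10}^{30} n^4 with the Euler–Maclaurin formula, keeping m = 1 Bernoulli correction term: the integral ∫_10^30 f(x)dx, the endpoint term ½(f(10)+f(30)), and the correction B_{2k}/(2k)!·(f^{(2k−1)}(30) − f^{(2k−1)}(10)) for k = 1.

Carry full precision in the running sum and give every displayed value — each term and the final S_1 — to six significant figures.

∫_10^30 x^4 dx evaluates to 4.84000e+06.
½[f(10) + f(30)] = ½[10000.0 + 810000] = 410000.
Integral + boundary = 5.25000e+06.
k=1: B_{2}/(2)! × [f^{(1)}(30) − f^{(1)}(10)] = 1/12 × (108000 − 4000.00) = 8666.67.

S_1 ≈ 5.25867e+06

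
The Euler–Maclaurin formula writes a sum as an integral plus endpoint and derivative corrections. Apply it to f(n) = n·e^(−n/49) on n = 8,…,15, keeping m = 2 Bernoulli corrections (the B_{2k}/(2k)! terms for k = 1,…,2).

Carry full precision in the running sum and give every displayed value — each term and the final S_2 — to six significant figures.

S_2 ≈ 72.1561

The integral term ∫_8^15 x·e^(−x/49) dx = 63.2530.
½[f(8) + f(15)] = ½[6.79493 + 11.0444] = 8.91969.
Running total after boundary: 72.1727.
Correction k=1: B_{2}/2! · (f^{(1)}(15) − f^{(1)}(8)) = 1/12 · (0.510900 − 0.710694) = -0.0166495.
Running total after k=1: 72.1561.
Correction k=2: B_{4}/4! · (f^{(3)}(15) − f^{(3)}(8)) = −1/720 · (0.000826111 − 0.00100351) = 2.46386e-07.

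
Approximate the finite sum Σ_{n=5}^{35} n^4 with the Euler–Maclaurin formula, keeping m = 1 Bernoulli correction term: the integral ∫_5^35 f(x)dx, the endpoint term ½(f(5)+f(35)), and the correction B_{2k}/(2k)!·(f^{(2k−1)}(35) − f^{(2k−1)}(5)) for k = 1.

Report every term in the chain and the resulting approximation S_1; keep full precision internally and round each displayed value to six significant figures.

Integral: ∫_5^35 x^4 dx = 1.05038e+07.
½[f(5) + f(35)] = ½[625.000 + 1.50062e+06] = 750625.
So far: 1.12544e+07.
Correction k=1: B_{2}/2! · (f^{(1)}(35) − f^{(1)}(5)) = 1/12 · (171500 − 500.000) = 14250.0.

S_1 ≈ 1.12686e+07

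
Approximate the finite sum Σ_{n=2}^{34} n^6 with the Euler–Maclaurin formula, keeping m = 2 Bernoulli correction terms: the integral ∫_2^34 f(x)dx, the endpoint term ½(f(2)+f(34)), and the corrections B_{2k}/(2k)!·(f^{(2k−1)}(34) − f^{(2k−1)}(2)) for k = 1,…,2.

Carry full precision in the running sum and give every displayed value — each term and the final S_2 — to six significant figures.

∫_2^34 x^6 dx evaluates to 7.50334e+09.
Endpoint term: (f(2) + f(34))/2 = (64.0000 + 1.54480e+09)/2 = 7.72402e+08.
Integral + boundary = 8.27574e+09.
k=1: B_{2}/(2)! × [f^{(1)}(34) − f^{(1)}(2)] = 1/12 × (2.72613e+08 − 192.000) = 2.27177e+07.
Running total after k=1: 8.29846e+09.
k=2: B_{4}/(4)! × [f^{(3)}(34) − f^{(3)}(2)] = −1/720 × (4.71648e+06 − 960.000) = -6549.33.

S_2 ≈ 8.29845e+09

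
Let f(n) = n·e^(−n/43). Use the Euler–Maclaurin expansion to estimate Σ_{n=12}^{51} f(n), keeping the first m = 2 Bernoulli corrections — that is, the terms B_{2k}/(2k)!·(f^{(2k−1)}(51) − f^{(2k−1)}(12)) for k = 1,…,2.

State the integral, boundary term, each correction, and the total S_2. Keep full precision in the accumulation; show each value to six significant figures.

S_2 ≈ 566.836

The integral term ∫_12^51 x·e^(−x/43) dx = 554.559.
½[f(12) + f(51)] = ½[9.07785 + 15.5767] = 12.3273.
Integral + boundary = 566.886.
Correction k=1: B_{2}/2! · (f^{(1)}(51) − f^{(1)}(12)) = 1/12 · (-0.0568235 − 0.545374) = -0.0501832.
After k=1: 566.836.
Correction k=2: B_{4}/4! · (f^{(3)}(51) − f^{(3)}(12)) = −1/720 · (0.000299637 − 0.00111322) = 1.12998e-06.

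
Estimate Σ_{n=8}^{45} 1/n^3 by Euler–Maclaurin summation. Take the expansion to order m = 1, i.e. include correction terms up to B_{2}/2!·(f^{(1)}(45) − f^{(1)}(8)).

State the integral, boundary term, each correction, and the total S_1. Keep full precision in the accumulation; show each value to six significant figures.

∫_8^45 1/x^3 dx evaluates to 0.00756559.
Endpoint term: (f(8) + f(45))/2 = (0.00195312 + 1.09739e-05)/2 = 0.000982049.
Running total after boundary: 0.00854764.
Correction k=1: B_{2}/2! · (f^{(1)}(45) − f^{(1)}(8)) = 1/12 · (-7.31596e-07 − (-0.000732422)) = 6.09742e-05.

S_1 ≈ 0.00860861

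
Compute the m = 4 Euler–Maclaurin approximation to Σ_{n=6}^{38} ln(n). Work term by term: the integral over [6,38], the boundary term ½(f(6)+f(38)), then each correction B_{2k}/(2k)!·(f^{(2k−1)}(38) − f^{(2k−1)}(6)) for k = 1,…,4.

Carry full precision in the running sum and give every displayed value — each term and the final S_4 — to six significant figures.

S_4 ≈ 98.1807

Integral: ∫_6^38 ln(x) dx = 95.4777.
½[f(6) + f(38)] = ½[1.79176 + 3.63759] = 2.71467.
Running total after boundary: 98.1924.
k=1: B_{2}/(2)! × [f^{(1)}(38) − f^{(1)}(6)] = 1/12 × (0.0263158 − 0.166667) = -0.0116959.
Partial sum through k=1: 98.1807.
k=2: B_{4}/(4)! × [f^{(3)}(38) − f^{(3)}(6)] = −1/720 × (3.64485e-05 − 0.00925926) = 1.28095e-05.
Partial sum through k=2: 98.1807.
k=3: B_{6}/(6)! × [f^{(5)}(38) − f^{(5)}(6)] = 1/30240 × (3.02896e-07 − 0.00308642) = -1.02054e-07.
Partial sum through k=3: 98.1807.
k=4: B_{8}/(8)! × [f^{(7)}(38) − f^{(7)}(6)] = −1/1209600 × (6.29285e-09 − 0.00257202) = 2.12633e-09.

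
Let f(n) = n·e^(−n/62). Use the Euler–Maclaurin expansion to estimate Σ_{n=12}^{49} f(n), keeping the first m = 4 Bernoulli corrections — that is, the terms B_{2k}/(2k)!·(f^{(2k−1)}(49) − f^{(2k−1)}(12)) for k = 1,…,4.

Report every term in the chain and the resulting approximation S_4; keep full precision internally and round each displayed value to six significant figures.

S_4 ≈ 674.309

∫_12^49 x·e^(−x/62) dx evaluates to 658.297.
½[f(12) + f(49)] = ½[9.88836 + 22.2312] = 16.0598.
Running total after boundary: 674.357.
Order-1 term: 1/12 · (0.0951303 − 0.664540) = -0.0474508.
After k=1: 674.309.
Order-2 term: −1/720 · (0.000260803 − 0.000601613) = 4.73347e-07.
After k=2: 674.309.
Order-3 term: 1/30240 · (1.29256e-07 − 2.68041e-07) = -4.58946e-12.
After k=3: 674.309.
Order-4 term: −1/1209600 · (4.96005e-11 − 9.87447e-11) = 4.06284e-17.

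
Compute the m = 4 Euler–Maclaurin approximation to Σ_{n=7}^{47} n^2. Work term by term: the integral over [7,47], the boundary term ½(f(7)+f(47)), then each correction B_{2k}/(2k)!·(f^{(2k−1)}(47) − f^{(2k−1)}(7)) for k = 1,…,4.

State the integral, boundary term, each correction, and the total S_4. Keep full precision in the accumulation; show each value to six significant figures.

The integral term ∫_7^47 x^2 dx = 34493.3.
Boundary: ½(f(7) + f(47)) = ½(49.0000 + 2209.00) = 1129.00.
Integral + boundary = 35622.3.
k=1: B_{2}/(2)! × [f^{(1)}(47) − f^{(1)}(7)] = 1/12 × (94.0000 − 14.0000) = 6.66667.
After k=1: 35629.0.
k=2: B_{4}/(4)! × [f^{(3)}(47) − f^{(3)}(7)] = −1/720 × (0.00000 − 0.00000) = 0.00000.
After k=2: 35629.0.
k=3: B_{6}/(6)! × [f^{(5)}(47) − f^{(5)}(7)] = 1/30240 × (0.00000 − 0.00000) = 0.00000.
After k=3: 35629.0.
k=4: B_{8}/(8)! × [f^{(7)}(47) − f^{(7)}(7)] = −1/1209600 × (0.00000 − 0.00000) = 0.00000.

S_4 ≈ 35629.0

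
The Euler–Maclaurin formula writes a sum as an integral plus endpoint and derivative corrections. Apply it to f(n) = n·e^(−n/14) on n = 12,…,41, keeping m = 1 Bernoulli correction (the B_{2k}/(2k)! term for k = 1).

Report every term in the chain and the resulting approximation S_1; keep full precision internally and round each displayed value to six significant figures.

Integral: ∫_12^41 x·e^(−x/14) dx = 113.297.
Boundary: ½(f(12) + f(41)) = ½(5.09247 + 2.19241) = 3.64244.
So far: 116.940.
Correction k=1: B_{2}/2! · (f^{(1)}(41) − f^{(1)}(12)) = 1/12 · (-0.103127 − 0.0606247) = -0.0136460.

S_1 ≈ 116.926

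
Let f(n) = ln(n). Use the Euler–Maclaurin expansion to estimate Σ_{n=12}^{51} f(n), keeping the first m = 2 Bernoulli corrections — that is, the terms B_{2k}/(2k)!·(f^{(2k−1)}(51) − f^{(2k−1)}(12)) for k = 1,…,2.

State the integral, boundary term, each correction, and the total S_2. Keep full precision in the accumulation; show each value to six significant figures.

Integral: ∫_12^51 ln(x) dx = 131.704.
½[f(12) + f(51)] = ½[2.48491 + 3.93183] = 3.20837.
So far: 134.913.
Order-1 term: 1/12 · (0.0196078 − 0.0833333) = -0.00531046.
After k=1: 134.907.
Order-2 term: −1/720 · (1.50772e-05 − 0.00115741) = 1.58657e-06.

S_2 ≈ 134.907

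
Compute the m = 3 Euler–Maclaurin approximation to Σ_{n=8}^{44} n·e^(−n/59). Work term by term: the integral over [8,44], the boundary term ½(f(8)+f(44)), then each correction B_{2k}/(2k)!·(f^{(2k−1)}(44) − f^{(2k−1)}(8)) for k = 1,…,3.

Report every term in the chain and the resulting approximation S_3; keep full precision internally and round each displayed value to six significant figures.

S_3 ≈ 582.866

∫_8^44 x·e^(−x/59) dx evaluates to 568.990.
½[f(8) + f(44)] = ½[6.98558 + 20.8724] = 13.9290.
So far: 582.919.
Correction k=1: B_{2}/2! · (f^{(1)}(44) − f^{(1)}(8)) = 1/12 · (0.120603 − 0.754798) = -0.0528496.
Running total after k=1: 582.866.
Correction k=2: B_{4}/4! · (f^{(3)}(44) − f^{(3)}(8)) = −1/720 · (0.000307196 − 0.000718527) = 5.71294e-07.
Running total after k=2: 582.866.
Correction k=3: B_{6}/6! · (f^{(5)}(44) − f^{(5)}(8)) = 1/30240 · (1.66546e-07 − 3.50537e-07) = -6.08439e-12.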